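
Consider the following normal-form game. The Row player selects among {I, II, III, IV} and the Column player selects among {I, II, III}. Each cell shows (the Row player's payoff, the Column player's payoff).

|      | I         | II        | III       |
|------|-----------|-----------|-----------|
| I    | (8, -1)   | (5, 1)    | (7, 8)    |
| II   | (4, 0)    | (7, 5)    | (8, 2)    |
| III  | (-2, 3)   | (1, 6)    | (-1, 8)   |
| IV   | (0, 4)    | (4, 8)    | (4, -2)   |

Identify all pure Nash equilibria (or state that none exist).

(II, II)

Find each player's best response to every opponent strategy; NE are the intersections.
The Row player's best responses — vs I: I (payoff 8); vs II: II (payoff 7); vs III: II (payoff 8).
The Column player's best responses — vs I: III (payoff 8); vs II: II (payoff 5); vs III: III (payoff 8); vs IV: II (payoff 8).
The only mutual best response is (II, II); neither player gains by switching there.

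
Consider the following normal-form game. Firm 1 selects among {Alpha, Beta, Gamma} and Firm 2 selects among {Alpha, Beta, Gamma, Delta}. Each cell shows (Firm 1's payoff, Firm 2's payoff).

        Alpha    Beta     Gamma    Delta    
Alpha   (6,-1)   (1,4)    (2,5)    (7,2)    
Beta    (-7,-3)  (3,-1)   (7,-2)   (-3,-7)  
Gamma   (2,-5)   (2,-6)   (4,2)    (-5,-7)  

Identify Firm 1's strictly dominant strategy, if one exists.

A strategy is strictly dominant if it gives Firm 1 a strictly higher payoff than every other strategy, against every choice by the opponent.
Alpha is not dominant: against Beta, Beta gives 3 > 1.
Beta is not dominant: against Alpha, Alpha gives 6 > -7.
Gamma is not dominant: against Alpha, Alpha gives 6 > 2.
No single strategy is best against every opponent action.

No strictly dominant strategy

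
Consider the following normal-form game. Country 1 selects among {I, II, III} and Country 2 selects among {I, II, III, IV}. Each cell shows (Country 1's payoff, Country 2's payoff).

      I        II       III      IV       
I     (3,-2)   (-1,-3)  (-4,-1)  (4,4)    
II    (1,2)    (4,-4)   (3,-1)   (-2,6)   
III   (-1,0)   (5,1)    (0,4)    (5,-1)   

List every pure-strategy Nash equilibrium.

Check mutual best responses: a cell is a NE iff neither player can gain by unilaterally deviating.
Country 1's best responses — vs I: I (payoff 3); vs II: III (payoff 5); vs III: II (payoff 3); vs IV: III (payoff 5).
Country 2's best responses — vs I: IV (payoff 4); vs II: IV (payoff 6); vs III: III (payoff 4).
No cell has both players best-responding. For instance, Country 1's best reply to II is III, but against III Country 2 prefers III over II.

No pure-strategy Nash equilibrium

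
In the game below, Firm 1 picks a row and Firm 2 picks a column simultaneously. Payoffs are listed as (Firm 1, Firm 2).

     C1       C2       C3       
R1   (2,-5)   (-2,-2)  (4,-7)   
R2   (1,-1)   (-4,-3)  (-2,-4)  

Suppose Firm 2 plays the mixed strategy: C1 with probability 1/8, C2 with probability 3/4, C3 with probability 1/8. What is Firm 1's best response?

R1

Compute Firm 1's expected payoff from each pure strategy against the given mix.
R1: (1/8)·2 + (3/4)·(-2) + (1/8)·4 = -3/4
R2: (1/8)·1 + (3/4)·(-4) + (1/8)·(-2) = -25/8
Highest expected payoff is -3/4, from R1.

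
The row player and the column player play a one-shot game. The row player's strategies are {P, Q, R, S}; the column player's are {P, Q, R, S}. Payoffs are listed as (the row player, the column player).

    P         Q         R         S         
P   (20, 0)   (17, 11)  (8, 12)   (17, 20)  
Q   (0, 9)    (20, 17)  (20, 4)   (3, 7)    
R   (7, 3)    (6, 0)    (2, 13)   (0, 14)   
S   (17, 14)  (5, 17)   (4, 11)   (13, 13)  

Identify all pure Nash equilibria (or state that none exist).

(P, S) and (Q, Q)

A profile is a Nash equilibrium when each player is best-responding to the other.
The row player's best responses — vs P: P (payoff 20); vs Q: Q (payoff 20); vs R: Q (payoff 20); vs S: P (payoff 17).
The column player's best responses — vs P: S (payoff 20); vs Q: Q (payoff 17); vs R: S (payoff 14); vs S: Q (payoff 17).
Mutual best responses occur at (P, S) and (Q, Q); at each, neither player gains by switching.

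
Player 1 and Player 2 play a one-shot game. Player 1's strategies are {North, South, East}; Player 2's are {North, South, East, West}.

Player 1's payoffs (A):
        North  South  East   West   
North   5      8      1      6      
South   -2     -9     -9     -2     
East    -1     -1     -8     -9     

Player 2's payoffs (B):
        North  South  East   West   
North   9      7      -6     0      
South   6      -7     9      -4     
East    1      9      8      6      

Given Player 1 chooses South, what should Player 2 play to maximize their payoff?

With Player 1 fixed at South, Player 2's payoffs are: North → 6, South → -7, East → 9, West → -4.
The maximum is 9, achieved by East.

East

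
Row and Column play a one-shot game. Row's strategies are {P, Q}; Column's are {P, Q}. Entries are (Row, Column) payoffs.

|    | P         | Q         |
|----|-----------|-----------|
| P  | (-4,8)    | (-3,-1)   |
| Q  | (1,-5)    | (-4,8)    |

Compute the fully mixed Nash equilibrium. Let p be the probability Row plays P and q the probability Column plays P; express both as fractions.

p = 13/22, q = 1/6

Each player's mixing probability is pinned down by making the *other* player indifferent.
Column indifferent between P and Q: p·8 + (1−p)·(-5) = p·(-1) + (1−p)·8 ⟹ (-5) + 13p = 8 + (-9)p ⟹ p = 13/22.
Row indifferent between P and Q: q·(-4) + (1−q)·(-3) = q·1 + (1−q)·(-4) ⟹ (-3) + (-1)q = (-4) + 5q ⟹ q = 1/6.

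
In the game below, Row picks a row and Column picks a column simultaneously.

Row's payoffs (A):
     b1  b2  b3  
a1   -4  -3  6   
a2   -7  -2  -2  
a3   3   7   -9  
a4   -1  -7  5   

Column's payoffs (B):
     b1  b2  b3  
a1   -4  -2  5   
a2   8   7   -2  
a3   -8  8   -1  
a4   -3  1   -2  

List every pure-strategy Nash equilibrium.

Find each player's best response to every opponent strategy; NE are the intersections.
Row's best responses — vs b1: a3 (payoff 3); vs b2: a3 (payoff 7); vs b3: a1 (payoff 6).
Column's best responses — vs a1: b3 (payoff 5); vs a2: b1 (payoff 8); vs a3: b2 (payoff 8); vs a4: b2 (payoff 1).
Mutual best responses occur at (a1, b3) and (a3, b2); at each, neither player gains by switching.

(a1, b3) and (a3, b2)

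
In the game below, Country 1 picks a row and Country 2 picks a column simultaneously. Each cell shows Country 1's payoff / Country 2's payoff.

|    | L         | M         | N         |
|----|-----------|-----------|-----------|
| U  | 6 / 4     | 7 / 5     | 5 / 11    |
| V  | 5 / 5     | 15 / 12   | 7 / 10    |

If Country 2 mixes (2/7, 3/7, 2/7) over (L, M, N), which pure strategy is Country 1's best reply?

Country 1's best reply maximizes expected payoff against the mix.
U: (2/7)·6 + (3/7)·7 + (2/7)·5 = 43/7
V: (2/7)·5 + (3/7)·15 + (2/7)·7 = 69/7
Highest expected payoff is 69/7, from V.

V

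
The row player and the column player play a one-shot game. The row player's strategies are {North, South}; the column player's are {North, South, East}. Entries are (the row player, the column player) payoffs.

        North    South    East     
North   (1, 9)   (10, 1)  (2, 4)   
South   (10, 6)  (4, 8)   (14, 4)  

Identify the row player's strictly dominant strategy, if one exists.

Check whether one of the row player's strategies beats all alternatives regardless of what the opponent does.
North is not dominant: against North, South gives 10 > 1.
South is not dominant: against South, North gives 10 > 4.
No single strategy is best against every opponent action.

None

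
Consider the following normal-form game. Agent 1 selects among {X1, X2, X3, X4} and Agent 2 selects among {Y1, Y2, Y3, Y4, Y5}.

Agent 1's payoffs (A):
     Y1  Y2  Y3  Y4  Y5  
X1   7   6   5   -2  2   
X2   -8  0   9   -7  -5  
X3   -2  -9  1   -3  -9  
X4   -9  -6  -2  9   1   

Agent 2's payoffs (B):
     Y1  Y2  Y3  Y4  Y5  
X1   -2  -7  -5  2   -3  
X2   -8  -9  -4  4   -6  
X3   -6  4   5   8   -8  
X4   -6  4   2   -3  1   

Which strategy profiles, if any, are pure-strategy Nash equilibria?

No pure-strategy Nash equilibrium

A profile is a Nash equilibrium when each player is best-responding to the other.
Agent 1's best responses — vs Y1: X1 (payoff 7); vs Y2: X1 (payoff 6); vs Y3: X2 (payoff 9); vs Y4: X4 (payoff 9); vs Y5: X1 (payoff 2).
Agent 2's best responses — vs X1: Y4 (payoff 2); vs X2: Y4 (payoff 4); vs X3: Y4 (payoff 8); vs X4: Y2 (payoff 4).
No cell has both players best-responding. For instance, Agent 1's best reply to Y2 is X1, but against X1 Agent 2 prefers Y4 over Y2.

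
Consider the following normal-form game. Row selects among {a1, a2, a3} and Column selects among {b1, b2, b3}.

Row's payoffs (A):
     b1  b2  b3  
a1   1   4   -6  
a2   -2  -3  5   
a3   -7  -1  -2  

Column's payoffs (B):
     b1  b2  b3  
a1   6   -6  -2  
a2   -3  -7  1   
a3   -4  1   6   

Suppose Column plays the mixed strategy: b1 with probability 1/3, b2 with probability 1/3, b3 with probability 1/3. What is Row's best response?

a2

Compute Row's expected payoff from each pure strategy against the given mix.
a1: (1/3)·1 + (1/3)·4 + (1/3)·(-6) = -1/3
a2: (1/3)·(-2) + (1/3)·(-3) + (1/3)·5 = 0
a3: (1/3)·(-7) + (1/3)·(-1) + (1/3)·(-2) = -10/3
Highest expected payoff is 0, from a2.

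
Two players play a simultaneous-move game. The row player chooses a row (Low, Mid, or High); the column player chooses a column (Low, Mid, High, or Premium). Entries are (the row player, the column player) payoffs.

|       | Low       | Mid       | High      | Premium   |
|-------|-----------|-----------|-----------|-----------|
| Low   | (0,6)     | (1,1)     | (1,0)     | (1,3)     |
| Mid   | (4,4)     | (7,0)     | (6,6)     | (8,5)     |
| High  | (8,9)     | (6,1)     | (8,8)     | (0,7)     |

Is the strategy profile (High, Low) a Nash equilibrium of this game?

Yes

Holding the column player at Low: the row player gets 8 from High, versus 0 from Low, 4 from Mid. No profitable deviation for the row player.
Holding the row player at High: the column player gets 9 from Low, versus 1 from Mid, 8 from High, 7 from Premium. No profitable deviation for the column player either.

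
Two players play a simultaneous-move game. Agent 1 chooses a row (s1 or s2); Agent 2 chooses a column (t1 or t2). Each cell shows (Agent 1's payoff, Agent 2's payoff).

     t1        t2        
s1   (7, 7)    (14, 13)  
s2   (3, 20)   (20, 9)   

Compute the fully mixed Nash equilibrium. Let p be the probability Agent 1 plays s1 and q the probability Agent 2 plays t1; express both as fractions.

p = 11/17, q = 3/5

In a mixed NE each player is indifferent between their pure strategies, so the opponent's mix sets the indifference.
Agent 2 indifferent between t1 and t2: p·7 + (1−p)·20 = p·13 + (1−p)·9 ⟹ 20 + (-13)p = 9 + 4p ⟹ p = 11/17.
Agent 1 indifferent between s1 and s2: q·7 + (1−q)·14 = q·3 + (1−q)·20 ⟹ 14 + (-7)q = 20 + (-17)q ⟹ q = 3/5.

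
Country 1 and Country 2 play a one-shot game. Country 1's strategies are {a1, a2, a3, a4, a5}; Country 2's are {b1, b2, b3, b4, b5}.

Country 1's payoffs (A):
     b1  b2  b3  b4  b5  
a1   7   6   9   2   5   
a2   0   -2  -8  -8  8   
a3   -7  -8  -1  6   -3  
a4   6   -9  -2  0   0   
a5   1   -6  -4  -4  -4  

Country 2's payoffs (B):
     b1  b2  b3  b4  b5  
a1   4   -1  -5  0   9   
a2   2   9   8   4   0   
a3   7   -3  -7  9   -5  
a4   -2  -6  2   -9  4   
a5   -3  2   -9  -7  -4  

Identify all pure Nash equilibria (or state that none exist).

Find each player's best response to every opponent strategy; NE are the intersections.
Country 1's best responses — vs b1: a1 (payoff 7); vs b2: a1 (payoff 6); vs b3: a1 (payoff 9); vs b4: a3 (payoff 6); vs b5: a2 (payoff 8).
Country 2's best responses — vs a1: b5 (payoff 9); vs a2: b2 (payoff 9); vs a3: b4 (payoff 9); vs a4: b5 (payoff 4); vs a5: b2 (payoff 2).
The only mutual best response is (a3, b4); neither player gains by switching there.

(a3, b4)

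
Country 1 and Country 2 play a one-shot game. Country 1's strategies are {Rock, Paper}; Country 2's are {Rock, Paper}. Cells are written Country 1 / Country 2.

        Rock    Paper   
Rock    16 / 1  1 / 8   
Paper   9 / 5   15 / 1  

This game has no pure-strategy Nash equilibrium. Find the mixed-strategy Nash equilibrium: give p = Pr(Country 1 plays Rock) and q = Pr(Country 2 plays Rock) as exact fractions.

p = 4/11, q = 2/3

Each player's mixing probability is pinned down by making the *other* player indifferent.
Country 2 indifferent between Rock and Paper: p·1 + (1−p)·5 = p·8 + (1−p)·1 ⟹ 5 + (-4)p = 1 + 7p ⟹ p = 4/11.
Country 1 indifferent between Rock and Paper: q·16 + (1−q)·1 = q·9 + (1−q)·15 ⟹ 1 + 15q = 15 + (-6)q ⟹ q = 2/3.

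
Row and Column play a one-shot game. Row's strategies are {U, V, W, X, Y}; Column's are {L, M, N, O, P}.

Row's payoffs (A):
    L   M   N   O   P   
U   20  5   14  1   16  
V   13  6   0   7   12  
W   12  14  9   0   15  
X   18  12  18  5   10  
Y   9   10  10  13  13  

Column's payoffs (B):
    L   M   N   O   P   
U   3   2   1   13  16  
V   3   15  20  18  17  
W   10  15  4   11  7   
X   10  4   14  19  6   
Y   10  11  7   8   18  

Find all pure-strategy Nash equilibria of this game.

(U, P) and (W, M)

Find each player's best response to every opponent strategy; NE are the intersections.
Row's best responses — vs L: U (payoff 20); vs M: W (payoff 14); vs N: X (payoff 18); vs O: Y (payoff 13); vs P: U (payoff 16).
Column's best responses — vs U: P (payoff 16); vs V: N (payoff 20); vs W: M (payoff 15); vs X: O (payoff 19); vs Y: P (payoff 18).
Mutual best responses occur at (U, P) and (W, M); at each, neither player gains by switching.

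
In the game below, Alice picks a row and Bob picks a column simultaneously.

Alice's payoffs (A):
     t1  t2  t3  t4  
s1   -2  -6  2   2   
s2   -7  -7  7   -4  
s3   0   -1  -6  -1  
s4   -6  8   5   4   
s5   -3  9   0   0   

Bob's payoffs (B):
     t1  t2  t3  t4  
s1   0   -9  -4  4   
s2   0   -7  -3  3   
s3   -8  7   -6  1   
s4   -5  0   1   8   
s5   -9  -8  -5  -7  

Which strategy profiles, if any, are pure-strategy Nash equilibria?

A profile is a Nash equilibrium when each player is best-responding to the other.
Alice's best responses — vs t1: s3 (payoff 0); vs t2: s5 (payoff 9); vs t3: s2 (payoff 7); vs t4: s4 (payoff 4).
Bob's best responses — vs s1: t4 (payoff 4); vs s2: t4 (payoff 3); vs s3: t2 (payoff 7); vs s4: t4 (payoff 8); vs s5: t3 (payoff -5).
The only mutual best response is (s4, t4); neither player gains by switching there.

(s4, t4)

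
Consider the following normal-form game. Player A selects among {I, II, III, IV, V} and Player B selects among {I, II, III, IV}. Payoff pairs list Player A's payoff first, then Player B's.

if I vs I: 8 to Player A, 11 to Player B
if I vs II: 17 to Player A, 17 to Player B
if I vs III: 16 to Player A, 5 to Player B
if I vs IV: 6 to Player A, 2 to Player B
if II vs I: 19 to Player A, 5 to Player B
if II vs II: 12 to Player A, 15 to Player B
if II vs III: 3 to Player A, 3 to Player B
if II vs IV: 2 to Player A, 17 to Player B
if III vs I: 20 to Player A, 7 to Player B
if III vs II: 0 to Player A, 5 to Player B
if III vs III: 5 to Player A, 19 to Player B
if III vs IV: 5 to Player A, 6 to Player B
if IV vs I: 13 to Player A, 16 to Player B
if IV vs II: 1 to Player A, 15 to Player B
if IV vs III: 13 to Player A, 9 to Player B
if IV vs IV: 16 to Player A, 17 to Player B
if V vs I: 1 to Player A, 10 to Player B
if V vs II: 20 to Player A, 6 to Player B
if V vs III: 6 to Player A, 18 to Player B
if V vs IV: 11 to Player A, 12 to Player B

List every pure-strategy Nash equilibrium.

(IV, IV)

Check mutual best responses: a cell is a NE iff neither player can gain by unilaterally deviating.
Player A's best responses — vs I: III (payoff 20); vs II: V (payoff 20); vs III: I (payoff 16); vs IV: IV (payoff 16).
Player B's best responses — vs I: II (payoff 17); vs II: IV (payoff 17); vs III: III (payoff 19); vs IV: IV (payoff 17); vs V: III (payoff 18).
The only mutual best response is (IV, IV); neither player gains by switching there.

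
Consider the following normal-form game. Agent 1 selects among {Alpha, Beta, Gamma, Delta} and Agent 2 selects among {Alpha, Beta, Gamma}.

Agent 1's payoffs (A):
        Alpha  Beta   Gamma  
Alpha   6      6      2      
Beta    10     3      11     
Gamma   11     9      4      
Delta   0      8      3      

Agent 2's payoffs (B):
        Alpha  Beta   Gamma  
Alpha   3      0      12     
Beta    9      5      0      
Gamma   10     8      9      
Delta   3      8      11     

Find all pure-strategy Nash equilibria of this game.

Check mutual best responses: a cell is a NE iff neither player can gain by unilaterally deviating.
Agent 1's best responses — vs Alpha: Gamma (payoff 11); vs Beta: Gamma (payoff 9); vs Gamma: Beta (payoff 11).
Agent 2's best responses — vs Alpha: Gamma (payoff 12); vs Beta: Alpha (payoff 9); vs Gamma: Alpha (payoff 10); vs Delta: Gamma (payoff 11).
The only mutual best response is (Gamma, Alpha); neither player gains by switching there.

(Gamma, Alpha)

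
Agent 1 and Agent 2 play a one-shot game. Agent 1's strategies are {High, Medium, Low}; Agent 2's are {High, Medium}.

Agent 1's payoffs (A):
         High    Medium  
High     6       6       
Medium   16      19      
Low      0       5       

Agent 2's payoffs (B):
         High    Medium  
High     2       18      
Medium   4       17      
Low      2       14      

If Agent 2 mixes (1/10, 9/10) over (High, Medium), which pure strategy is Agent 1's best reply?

Compute Agent 1's expected payoff from each pure strategy against the given mix.
High: (1/10)·6 + (9/10)·6 = 6
Medium: (1/10)·16 + (9/10)·19 = 187/10
Low: (1/10)·0 + (9/10)·5 = 9/2
Highest expected payoff is 187/10, from Medium.

Medium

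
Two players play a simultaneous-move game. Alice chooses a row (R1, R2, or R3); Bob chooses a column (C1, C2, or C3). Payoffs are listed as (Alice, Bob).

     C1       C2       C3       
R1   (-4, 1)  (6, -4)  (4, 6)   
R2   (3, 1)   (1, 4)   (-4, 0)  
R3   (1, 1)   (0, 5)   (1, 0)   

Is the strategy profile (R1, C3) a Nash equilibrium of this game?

Holding Bob at C3: Alice gets 4 from R1, versus -4 from R2, 1 from R3. No profitable deviation for Alice.
Holding Alice at R1: Bob gets 6 from C3, versus 1 from C1, -4 from C2. No profitable deviation for Bob either.

Yes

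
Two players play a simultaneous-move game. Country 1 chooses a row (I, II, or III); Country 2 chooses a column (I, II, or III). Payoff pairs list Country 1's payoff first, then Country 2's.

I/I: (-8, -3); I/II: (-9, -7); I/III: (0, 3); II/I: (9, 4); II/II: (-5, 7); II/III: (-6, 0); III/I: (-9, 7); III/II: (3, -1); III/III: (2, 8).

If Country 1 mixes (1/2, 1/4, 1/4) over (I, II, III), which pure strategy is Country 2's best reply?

Compute Country 2's expected payoff from each pure strategy against the given mix.
I: (1/2)·(-3) + (1/4)·4 + (1/4)·7 = 5/4
II: (1/2)·(-7) + (1/4)·7 + (1/4)·(-1) = -2
III: (1/2)·3 + (1/4)·0 + (1/4)·8 = 7/2
Highest expected payoff is 7/2, from III.

III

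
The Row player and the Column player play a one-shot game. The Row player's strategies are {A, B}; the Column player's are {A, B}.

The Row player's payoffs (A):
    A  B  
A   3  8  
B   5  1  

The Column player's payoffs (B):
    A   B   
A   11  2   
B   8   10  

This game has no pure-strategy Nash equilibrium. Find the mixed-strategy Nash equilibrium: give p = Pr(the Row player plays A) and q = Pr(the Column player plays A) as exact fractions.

p = 2/11, q = 7/9

In a mixed NE each player is indifferent between their pure strategies, so the opponent's mix sets the indifference.
The Column player indifferent between A and B: p·11 + (1−p)·8 = p·2 + (1−p)·10 ⟹ 8 + 3p = 10 + (-8)p ⟹ p = 2/11.
The Row player indifferent between A and B: q·3 + (1−q)·8 = q·5 + (1−q)·1 ⟹ 8 + (-5)q = 1 + 4q ⟹ q = 7/9.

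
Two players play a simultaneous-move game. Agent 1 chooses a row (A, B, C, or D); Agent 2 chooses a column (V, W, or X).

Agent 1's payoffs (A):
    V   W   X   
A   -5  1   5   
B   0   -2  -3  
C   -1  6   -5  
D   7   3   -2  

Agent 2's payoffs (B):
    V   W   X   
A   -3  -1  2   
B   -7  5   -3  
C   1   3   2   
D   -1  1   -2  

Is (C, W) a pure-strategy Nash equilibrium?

Holding Agent 2 at W: Agent 1 gets 6 from C, versus 1 from A, -2 from B, 3 from D. No profitable deviation for Agent 1.
Holding Agent 1 at C: Agent 2 gets 3 from W, versus 1 from V, 2 from X. No profitable deviation for Agent 2 either.

Yes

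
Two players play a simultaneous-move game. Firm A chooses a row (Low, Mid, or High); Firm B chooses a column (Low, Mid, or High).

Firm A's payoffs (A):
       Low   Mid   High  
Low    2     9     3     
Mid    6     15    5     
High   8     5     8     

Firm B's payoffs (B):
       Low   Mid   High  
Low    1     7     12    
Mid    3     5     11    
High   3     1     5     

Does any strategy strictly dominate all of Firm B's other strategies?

Check whether one of Firm B's strategies beats all alternatives regardless of what the opponent does.
High strictly dominates: vs Low: 12 > each of {1, 7}; vs Mid: 11 > each of {3, 5}; vs High: 5 > each of {3, 1}.

High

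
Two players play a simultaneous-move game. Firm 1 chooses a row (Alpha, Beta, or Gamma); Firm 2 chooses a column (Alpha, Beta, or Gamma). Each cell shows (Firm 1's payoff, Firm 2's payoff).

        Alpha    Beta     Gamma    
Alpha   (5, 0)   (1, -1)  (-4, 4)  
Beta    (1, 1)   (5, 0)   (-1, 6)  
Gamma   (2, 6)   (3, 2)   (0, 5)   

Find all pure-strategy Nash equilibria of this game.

No pure-strategy Nash equilibrium

Find each player's best response to every opponent strategy; NE are the intersections.
Firm 1's best responses — vs Alpha: Alpha (payoff 5); vs Beta: Beta (payoff 5); vs Gamma: Gamma (payoff 0).
Firm 2's best responses — vs Alpha: Gamma (payoff 4); vs Beta: Gamma (payoff 6); vs Gamma: Alpha (payoff 6).
No cell has both players best-responding. For instance, Firm 1's best reply to Beta is Beta, but against Beta Firm 2 prefers Gamma over Beta.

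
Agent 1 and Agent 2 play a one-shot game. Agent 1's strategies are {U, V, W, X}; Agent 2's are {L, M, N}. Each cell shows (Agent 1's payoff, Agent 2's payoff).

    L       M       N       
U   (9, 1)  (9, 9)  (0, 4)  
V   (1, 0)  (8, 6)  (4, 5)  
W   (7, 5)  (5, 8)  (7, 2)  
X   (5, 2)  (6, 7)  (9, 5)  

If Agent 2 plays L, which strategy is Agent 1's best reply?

U

With Agent 2 fixed at L, Agent 1's payoffs are: U → 9, V → 1, W → 7, X → 5.
The maximum is 9, achieved by U.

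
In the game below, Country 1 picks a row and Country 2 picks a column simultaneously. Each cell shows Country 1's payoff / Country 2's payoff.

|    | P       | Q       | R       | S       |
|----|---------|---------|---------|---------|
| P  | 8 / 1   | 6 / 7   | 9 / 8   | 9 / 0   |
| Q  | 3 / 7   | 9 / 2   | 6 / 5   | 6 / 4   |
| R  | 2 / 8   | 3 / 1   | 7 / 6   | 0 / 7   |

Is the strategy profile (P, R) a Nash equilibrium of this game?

Holding Country 2 at R: Country 1 gets 9 from P, versus 6 from Q, 7 from R. No profitable deviation for Country 1.
Holding Country 1 at P: Country 2 gets 8 from R, versus 1 from P, 7 from Q, 0 from S. No profitable deviation for Country 2 either.

Yes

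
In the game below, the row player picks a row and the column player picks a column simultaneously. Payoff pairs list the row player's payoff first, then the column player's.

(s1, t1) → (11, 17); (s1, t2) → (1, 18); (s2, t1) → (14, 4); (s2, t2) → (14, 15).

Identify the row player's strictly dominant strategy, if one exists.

A strategy is strictly dominant if it gives the row player a strictly higher payoff than every other strategy, against every choice by the opponent.
s2 strictly dominates: vs t1: 14 > 11; vs t2: 14 > 1.

s2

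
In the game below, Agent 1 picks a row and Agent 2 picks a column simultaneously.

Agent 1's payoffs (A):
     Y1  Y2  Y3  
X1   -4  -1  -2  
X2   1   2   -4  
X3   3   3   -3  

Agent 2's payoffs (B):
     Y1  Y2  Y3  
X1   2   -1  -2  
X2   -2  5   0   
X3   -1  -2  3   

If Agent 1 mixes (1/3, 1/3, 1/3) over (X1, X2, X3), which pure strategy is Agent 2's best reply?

Compute Agent 2's expected payoff from each pure strategy against the given mix.
Y1: (1/3)·2 + (1/3)·(-2) + (1/3)·(-1) = -1/3
Y2: (1/3)·(-1) + (1/3)·5 + (1/3)·(-2) = 2/3
Y3: (1/3)·(-2) + (1/3)·0 + (1/3)·3 = 1/3
Highest expected payoff is 2/3, from Y2.

Y2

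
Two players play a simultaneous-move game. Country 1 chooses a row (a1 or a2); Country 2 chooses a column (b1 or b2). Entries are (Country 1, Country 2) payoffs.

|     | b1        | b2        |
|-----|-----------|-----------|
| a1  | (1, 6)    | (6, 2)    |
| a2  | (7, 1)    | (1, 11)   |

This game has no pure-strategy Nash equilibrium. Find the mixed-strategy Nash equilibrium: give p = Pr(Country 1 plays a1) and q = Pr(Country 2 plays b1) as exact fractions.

Each player's mixing probability is pinned down by making the *other* player indifferent.
Country 2 indifferent between b1 and b2: p·6 + (1−p)·1 = p·2 + (1−p)·11 ⟹ 1 + 5p = 11 + (-9)p ⟹ p = 5/7.
Country 1 indifferent between a1 and a2: q·1 + (1−q)·6 = q·7 + (1−q)·1 ⟹ 6 + (-5)q = 1 + 6q ⟹ q = 5/11.

p = 5/7, q = 5/11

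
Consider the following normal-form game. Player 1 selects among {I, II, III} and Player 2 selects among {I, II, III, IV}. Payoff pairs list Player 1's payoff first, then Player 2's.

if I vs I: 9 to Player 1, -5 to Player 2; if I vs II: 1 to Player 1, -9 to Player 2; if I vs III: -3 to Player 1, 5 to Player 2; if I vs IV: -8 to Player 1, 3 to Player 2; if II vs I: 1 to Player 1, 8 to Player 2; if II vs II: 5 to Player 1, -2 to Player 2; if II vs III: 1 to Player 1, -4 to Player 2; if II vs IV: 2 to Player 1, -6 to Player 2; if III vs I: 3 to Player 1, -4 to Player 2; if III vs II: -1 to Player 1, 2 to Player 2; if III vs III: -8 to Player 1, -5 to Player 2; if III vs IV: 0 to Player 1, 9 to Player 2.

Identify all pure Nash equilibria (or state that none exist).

There is no pure-strategy Nash equilibrium

A profile is a Nash equilibrium when each player is best-responding to the other.
Player 1's best responses — vs I: I (payoff 9); vs II: II (payoff 5); vs III: II (payoff 1); vs IV: II (payoff 2).
Player 2's best responses — vs I: III (payoff 5); vs II: I (payoff 8); vs III: IV (payoff 9).
No cell has both players best-responding. For instance, Player 1's best reply to II is II, but against II Player 2 prefers I over II.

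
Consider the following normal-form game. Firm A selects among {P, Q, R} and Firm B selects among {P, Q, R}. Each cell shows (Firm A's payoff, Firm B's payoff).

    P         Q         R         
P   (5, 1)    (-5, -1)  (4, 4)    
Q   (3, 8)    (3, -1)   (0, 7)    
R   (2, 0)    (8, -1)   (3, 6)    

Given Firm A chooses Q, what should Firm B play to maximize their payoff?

With Firm A fixed at Q, Firm B's payoffs are: P → 8, Q → -1, R → 7.
The maximum is 8, achieved by P.

P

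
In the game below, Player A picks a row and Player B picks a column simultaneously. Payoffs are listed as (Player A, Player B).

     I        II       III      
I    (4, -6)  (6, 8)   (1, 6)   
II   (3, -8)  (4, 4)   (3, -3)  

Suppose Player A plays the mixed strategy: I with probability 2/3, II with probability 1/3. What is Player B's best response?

Compute Player B's expected payoff from each pure strategy against the given mix.
I: (2/3)·(-6) + (1/3)·(-8) = -20/3
II: (2/3)·8 + (1/3)·4 = 20/3
III: (2/3)·6 + (1/3)·(-3) = 3
Highest expected payoff is 20/3, from II.

II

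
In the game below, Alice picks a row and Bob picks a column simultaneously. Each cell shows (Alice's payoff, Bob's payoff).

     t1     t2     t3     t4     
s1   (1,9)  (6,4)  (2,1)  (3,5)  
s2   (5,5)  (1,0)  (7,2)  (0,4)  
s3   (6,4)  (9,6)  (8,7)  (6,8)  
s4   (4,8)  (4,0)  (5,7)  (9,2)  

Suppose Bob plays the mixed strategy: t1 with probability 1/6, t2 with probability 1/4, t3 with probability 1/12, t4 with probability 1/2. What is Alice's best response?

Alice's best reply maximizes expected payoff against the mix.
s1: (1/6)·1 + (1/4)·6 + (1/12)·2 + (1/2)·3 = 10/3
s2: (1/6)·5 + (1/4)·1 + (1/12)·7 + (1/2)·0 = 5/3
s3: (1/6)·6 + (1/4)·9 + (1/12)·8 + (1/2)·6 = 83/12
s4: (1/6)·4 + (1/4)·4 + (1/12)·5 + (1/2)·9 = 79/12
Highest expected payoff is 83/12, from s3.

s3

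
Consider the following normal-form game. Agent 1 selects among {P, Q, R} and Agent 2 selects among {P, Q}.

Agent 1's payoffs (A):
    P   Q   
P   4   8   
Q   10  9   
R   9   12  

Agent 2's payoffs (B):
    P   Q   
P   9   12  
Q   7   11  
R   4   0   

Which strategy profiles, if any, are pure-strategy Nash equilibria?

There is no pure-strategy Nash equilibrium

A profile is a Nash equilibrium when each player is best-responding to the other.
Agent 1's best responses — vs P: Q (payoff 10); vs Q: R (payoff 12).
Agent 2's best responses — vs P: Q (payoff 12); vs Q: Q (payoff 11); vs R: P (payoff 4).
No cell has both players best-responding. For instance, Agent 1's best reply to P is Q, but against Q Agent 2 prefers Q over P.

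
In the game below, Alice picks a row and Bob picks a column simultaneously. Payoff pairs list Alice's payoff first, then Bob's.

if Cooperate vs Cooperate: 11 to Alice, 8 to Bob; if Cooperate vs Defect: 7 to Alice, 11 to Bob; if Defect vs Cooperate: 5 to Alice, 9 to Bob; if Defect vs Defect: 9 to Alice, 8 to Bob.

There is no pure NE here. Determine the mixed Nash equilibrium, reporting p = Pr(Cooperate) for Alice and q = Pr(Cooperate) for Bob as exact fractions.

p = 1/4, q = 1/4

Each player's mixing probability is pinned down by making the *other* player indifferent.
Bob indifferent between Cooperate and Defect: p·8 + (1−p)·9 = p·11 + (1−p)·8 ⟹ 9 + (-1)p = 8 + 3p ⟹ p = 1/4.
Alice indifferent between Cooperate and Defect: q·11 + (1−q)·7 = q·5 + (1−q)·9 ⟹ 7 + 4q = 9 + (-4)q ⟹ q = 1/4.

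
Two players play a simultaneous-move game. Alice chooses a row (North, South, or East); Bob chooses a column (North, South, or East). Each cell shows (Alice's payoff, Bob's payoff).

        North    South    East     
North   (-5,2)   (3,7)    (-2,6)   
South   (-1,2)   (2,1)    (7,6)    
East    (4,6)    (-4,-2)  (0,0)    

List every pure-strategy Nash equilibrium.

Check mutual best responses: a cell is a NE iff neither player can gain by unilaterally deviating.
Alice's best responses — vs North: East (payoff 4); vs South: North (payoff 3); vs East: South (payoff 7).
Bob's best responses — vs North: South (payoff 7); vs South: East (payoff 6); vs East: North (payoff 6).
Mutual best responses occur at (North, South), (South, East), and (East, North); at each, neither player gains by switching.

(North, South), (South, East), and (East, North)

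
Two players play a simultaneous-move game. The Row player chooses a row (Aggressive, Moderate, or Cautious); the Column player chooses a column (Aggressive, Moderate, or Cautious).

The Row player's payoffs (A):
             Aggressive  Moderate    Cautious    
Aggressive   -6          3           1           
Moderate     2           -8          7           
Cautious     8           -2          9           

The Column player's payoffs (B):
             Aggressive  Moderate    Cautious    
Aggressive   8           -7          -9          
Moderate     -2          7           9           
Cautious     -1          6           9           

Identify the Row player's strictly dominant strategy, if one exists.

A strategy is strictly dominant if it gives the Row player a strictly higher payoff than every other strategy, against every choice by the opponent.
Aggressive is not dominant: against Aggressive, Moderate gives 2 > -6.
Moderate is not dominant: against Aggressive, Cautious gives 8 > 2.
Cautious is not dominant: against Moderate, Aggressive gives 3 > -2.
No single strategy is best against every opponent action.

No strictly dominant strategy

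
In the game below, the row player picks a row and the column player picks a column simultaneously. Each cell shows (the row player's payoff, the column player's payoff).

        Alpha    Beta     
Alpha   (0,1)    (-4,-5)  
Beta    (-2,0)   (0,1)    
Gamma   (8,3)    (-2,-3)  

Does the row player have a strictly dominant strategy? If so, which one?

Check whether one of the row player's strategies beats all alternatives regardless of what the opponent does.
Alpha is not dominant: against Alpha, Gamma gives 8 > 0.
Beta is not dominant: against Alpha, Alpha gives 0 > -2.
Gamma is not dominant: against Beta, Beta gives 0 > -2.
No single strategy is best against every opponent action.

No strictly dominant strategy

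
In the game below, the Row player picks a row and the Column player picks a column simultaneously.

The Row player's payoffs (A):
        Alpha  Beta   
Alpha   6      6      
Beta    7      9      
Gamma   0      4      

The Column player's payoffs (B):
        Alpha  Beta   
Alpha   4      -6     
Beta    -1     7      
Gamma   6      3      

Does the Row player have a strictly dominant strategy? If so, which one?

A strategy is strictly dominant if it gives the Row player a strictly higher payoff than every other strategy, against every choice by the opponent.
Beta strictly dominates: vs Alpha: 7 > each of {6, 0}; vs Beta: 9 > each of {6, 4}.

Beta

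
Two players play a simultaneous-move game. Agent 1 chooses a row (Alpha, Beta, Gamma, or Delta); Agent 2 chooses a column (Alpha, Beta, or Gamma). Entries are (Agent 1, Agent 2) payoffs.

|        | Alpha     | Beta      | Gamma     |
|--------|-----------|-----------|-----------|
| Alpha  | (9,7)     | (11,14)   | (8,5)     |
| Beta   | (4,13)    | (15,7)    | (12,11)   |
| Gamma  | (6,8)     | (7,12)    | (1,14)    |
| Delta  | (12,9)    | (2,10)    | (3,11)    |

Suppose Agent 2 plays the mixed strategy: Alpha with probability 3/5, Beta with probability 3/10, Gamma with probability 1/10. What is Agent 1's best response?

Compute Agent 1's expected payoff from each pure strategy against the given mix.
Alpha: (3/5)·9 + (3/10)·11 + (1/10)·8 = 19/2
Beta: (3/5)·4 + (3/10)·15 + (1/10)·12 = 81/10
Gamma: (3/5)·6 + (3/10)·7 + (1/10)·1 = 29/5
Delta: (3/5)·12 + (3/10)·2 + (1/10)·3 = 81/10
Highest expected payoff is 19/2, from Alpha.

Alpha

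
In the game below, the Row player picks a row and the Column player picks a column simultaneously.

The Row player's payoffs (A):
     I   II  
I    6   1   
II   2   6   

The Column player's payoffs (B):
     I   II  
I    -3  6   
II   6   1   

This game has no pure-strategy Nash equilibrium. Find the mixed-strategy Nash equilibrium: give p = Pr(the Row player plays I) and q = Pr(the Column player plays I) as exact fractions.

Each player's mixing probability is pinned down by making the *other* player indifferent.
The Column player indifferent between I and II: p·(-3) + (1−p)·6 = p·6 + (1−p)·1 ⟹ 6 + (-9)p = 1 + 5p ⟹ p = 5/14.
The Row player indifferent between I and II: q·6 + (1−q)·1 = q·2 + (1−q)·6 ⟹ 1 + 5q = 6 + (-4)q ⟹ q = 5/9.

p = 5/14, q = 5/9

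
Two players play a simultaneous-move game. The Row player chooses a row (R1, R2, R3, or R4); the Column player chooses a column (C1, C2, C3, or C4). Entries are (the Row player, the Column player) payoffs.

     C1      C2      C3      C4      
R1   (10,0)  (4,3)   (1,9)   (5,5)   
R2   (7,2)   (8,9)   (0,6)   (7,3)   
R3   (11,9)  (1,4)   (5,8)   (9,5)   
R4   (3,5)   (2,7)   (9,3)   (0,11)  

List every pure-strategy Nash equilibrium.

(R2, C2) and (R3, C1)

Find each player's best response to every opponent strategy; NE are the intersections.
The Row player's best responses — vs C1: R3 (payoff 11); vs C2: R2 (payoff 8); vs C3: R4 (payoff 9); vs C4: R3 (payoff 9).
The Column player's best responses — vs R1: C3 (payoff 9); vs R2: C2 (payoff 9); vs R3: C1 (payoff 9); vs R4: C4 (payoff 11).
Mutual best responses occur at (R2, C2) and (R3, C1); at each, neither player gains by switching.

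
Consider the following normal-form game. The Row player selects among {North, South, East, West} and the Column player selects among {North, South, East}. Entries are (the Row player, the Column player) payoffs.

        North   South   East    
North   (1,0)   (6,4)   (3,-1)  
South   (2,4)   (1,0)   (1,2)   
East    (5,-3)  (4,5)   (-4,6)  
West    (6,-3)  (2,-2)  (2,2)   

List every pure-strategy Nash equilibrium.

Find each player's best response to every opponent strategy; NE are the intersections.
The Row player's best responses — vs North: West (payoff 6); vs South: North (payoff 6); vs East: North (payoff 3).
The Column player's best responses — vs North: South (payoff 4); vs South: North (payoff 4); vs East: East (payoff 6); vs West: East (payoff 2).
The only mutual best response is (North, South); neither player gains by switching there.

(North, South)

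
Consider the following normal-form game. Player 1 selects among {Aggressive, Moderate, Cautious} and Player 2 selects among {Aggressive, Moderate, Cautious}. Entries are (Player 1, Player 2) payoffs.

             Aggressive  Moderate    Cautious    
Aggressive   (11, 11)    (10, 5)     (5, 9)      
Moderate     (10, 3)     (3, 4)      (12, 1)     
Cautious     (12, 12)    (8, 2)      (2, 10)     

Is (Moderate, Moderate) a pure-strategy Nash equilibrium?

Holding Player 2 at Moderate: Player 1 gets 3 from Moderate but could get 10 by switching to Aggressive. Player 1 has a profitable deviation.

No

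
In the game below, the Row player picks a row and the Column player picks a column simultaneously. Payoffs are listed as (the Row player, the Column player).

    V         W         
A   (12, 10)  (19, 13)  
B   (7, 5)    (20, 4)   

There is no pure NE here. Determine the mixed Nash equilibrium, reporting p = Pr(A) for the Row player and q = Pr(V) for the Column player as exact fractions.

p = 1/4, q = 1/6

Each player's mixing probability is pinned down by making the *other* player indifferent.
The Column player indifferent between V and W: p·10 + (1−p)·5 = p·13 + (1−p)·4 ⟹ 5 + 5p = 4 + 9p ⟹ p = 1/4.
The Row player indifferent between A and B: q·12 + (1−q)·19 = q·7 + (1−q)·20 ⟹ 19 + (-7)q = 20 + (-13)q ⟹ q = 1/6.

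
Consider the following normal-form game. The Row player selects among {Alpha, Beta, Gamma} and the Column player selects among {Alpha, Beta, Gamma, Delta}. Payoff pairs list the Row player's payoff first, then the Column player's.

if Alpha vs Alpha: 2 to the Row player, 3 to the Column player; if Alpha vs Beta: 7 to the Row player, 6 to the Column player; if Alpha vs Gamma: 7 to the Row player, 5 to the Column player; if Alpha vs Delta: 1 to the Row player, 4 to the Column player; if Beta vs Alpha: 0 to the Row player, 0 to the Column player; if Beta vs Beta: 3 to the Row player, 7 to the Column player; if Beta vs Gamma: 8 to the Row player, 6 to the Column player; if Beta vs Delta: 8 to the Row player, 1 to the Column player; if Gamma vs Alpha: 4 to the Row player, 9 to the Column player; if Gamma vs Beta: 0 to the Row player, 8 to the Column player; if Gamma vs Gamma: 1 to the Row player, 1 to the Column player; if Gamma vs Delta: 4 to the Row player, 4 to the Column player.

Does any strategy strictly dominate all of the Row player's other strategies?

Check whether one of the Row player's strategies beats all alternatives regardless of what the opponent does.
Alpha is not dominant: against Alpha, Gamma gives 4 > 2.
Beta is not dominant: against Alpha, Alpha gives 2 > 0.
Gamma is not dominant: against Beta, Alpha gives 7 > 0.
No single strategy is best against every opponent action.

No strictly dominant strategy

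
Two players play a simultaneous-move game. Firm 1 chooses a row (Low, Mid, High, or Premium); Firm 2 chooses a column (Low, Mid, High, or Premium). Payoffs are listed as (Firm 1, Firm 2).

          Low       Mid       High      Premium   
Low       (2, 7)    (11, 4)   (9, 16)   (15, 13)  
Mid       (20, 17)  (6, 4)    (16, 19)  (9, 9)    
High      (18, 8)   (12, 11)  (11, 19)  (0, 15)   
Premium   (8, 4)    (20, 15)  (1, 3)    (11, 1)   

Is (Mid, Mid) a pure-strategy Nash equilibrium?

No

Holding Firm 2 at Mid: Firm 1 gets 6 from Mid but could get 20 by switching to Premium. Firm 1 has a profitable deviation.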